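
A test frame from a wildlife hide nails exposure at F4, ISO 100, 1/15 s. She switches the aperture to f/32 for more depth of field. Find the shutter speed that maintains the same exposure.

4 s

Aperture: f/4 → f/5.6 → f/8 → f/11 → f/16 → f/22 → f/32 — 6 stops narrower (darker).
Need 6 stops brighter from the shutter speed: 1/15 → 1/8 → 1/4 → 1/2 → 1 → 2 → 4.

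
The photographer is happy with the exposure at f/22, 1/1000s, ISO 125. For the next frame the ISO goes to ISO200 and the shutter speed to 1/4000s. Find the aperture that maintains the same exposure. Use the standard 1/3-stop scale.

f/14

ISO: 125 → 160 → 200 — 2/3 stop raised (brighter).
Shutter speed: 1/1000 → 1/1250 → 1/1600 → 1/2000 → 1/2500 → 1/3200 → 1/4000 — 2 stops faster (darker).
Net change so far: 1 1/3 stops darker. Offset with the aperture: f/22 → f/20 → f/18 → f/16 → f/14.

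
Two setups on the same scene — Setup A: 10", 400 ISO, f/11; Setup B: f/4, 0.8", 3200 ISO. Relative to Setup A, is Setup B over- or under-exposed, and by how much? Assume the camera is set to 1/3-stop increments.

Aperture: f/11 → f/10 → f/9 → f/8 → f/7.1 → f/6.3 → f/5.6 → f/5 → f/4.5 → f/4 — 3 stops wider (brighter).
Shutter speed: 10 → 8 → 6 → 5 → 4 → 3.2 → 2.5 → 2 → 1.6 → 1.3 → 1 → 0.8 — 3 2/3 stops faster (darker).
ISO: 400 → 500 → 640 → 800 → 1000 → 1250 → 1600 → 2000 → 2500 → 3200 — 3 stops higher (brighter).
Net: +3 −3 2/3 +3 = +2 1/3 stops.

2 1/3 stops brighter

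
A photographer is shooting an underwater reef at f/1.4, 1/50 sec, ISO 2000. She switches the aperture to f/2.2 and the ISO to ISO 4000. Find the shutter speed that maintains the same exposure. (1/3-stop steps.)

1/40s

Aperture: f/1.4 → f/1.6 → f/1.8 → f/2 → f/2.2 — 1 1/3 stops stopped down (darker).
ISO: 2000 → 2500 → 3200 → 4000 — 1 stop higher (brighter).
Net change so far: 1/3 stop darker. Offset with the shutter speed: 1/50 → 1/40.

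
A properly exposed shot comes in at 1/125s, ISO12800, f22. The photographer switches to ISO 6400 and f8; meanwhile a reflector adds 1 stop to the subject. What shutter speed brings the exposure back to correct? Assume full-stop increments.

1/1000s

Scene light: 1 stop brighter.
ISO: 12800 → 6400 — 1 stop lower (darker).
Aperture: f/22 → f/16 → f/11 → f/8 — 3 stops larger aperture (brighter).
Net so far: 3 stops brighter. Shutter speed: 1/125 → 1/250 → 1/500 → 1/1000.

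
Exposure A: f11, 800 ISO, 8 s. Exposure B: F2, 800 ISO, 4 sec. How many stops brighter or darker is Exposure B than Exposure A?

Aperture: f/11 → f/8 → f/5.6 → f/4 → f/2.8 → f/2 — 5 stops wider (brighter).
Shutter speed: 8 → 4 — 1 stop shorter (darker).
ISO: unchanged.
Net: +5 −1 = +4 stops.

4 stops brighter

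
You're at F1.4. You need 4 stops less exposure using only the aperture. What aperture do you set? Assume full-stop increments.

Aperture: f/1.4 → f/2 → f/2.8 → f/4 → f/5.6 — 4 stops stopped down (darker).

f/5.6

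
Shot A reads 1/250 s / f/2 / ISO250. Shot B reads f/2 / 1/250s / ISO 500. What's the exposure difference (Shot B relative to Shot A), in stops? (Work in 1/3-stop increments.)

Aperture: unchanged.
Shutter speed: unchanged.
ISO: 250 → 320 → 400 → 500 — 1 stop raised (brighter).
Net: +1 = +1 stop.

1 stop brighter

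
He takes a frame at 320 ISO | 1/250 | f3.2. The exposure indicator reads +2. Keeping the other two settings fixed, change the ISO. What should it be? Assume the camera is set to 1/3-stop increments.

ISO 80

Overexposed by 2 stops → need 2 stops darker.
ISO: 320 → 250 → 200 → 160 → 125 → 100 → 80.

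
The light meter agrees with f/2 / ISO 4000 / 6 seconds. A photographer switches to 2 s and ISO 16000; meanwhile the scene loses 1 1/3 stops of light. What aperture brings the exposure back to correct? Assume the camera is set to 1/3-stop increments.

Scene light: 1 1/3 stops darker.
Shutter speed: 6 → 5 → 4 → 3.2 → 2.5 → 2 — 1 2/3 stops shorter (darker).
ISO: 4000 → 5000 → 6400 → 8000 → 10000 → 12800 → 16000 — 2 stops raised (brighter).
Net so far: 1 stop darker. Aperture: f/2 → f/1.8 → f/1.6 → f/1.4.

f/1.4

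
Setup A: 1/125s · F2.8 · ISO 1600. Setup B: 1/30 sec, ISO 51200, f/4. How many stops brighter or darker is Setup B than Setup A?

Aperture: f/2.8 → f/4 — 1 stop stopped down (darker).
Shutter speed: 1/125 → 1/60 → 1/30 — 2 stops slower (brighter).
ISO: 1600 → 3200 → 6400 → 12800 → 25600 → 51200 — 5 stops raised (brighter).
Net: −1 +2 +5 = +6 stops.

6 stops brighter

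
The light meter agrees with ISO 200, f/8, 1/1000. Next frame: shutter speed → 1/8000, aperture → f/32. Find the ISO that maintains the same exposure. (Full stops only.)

Shutter speed: 1/1000 → 1/2000 → 1/4000 → 1/8000 — 3 stops faster (darker).
Aperture: f/8 → f/11 → f/16 → f/22 → f/32 — 4 stops smaller aperture (darker).
Net change so far: 7 stops darker. Offset with the ISO: 200 → 400 → 800 → 1600 → 3200 → 6400 → 12800 → 25600.

ISO 25600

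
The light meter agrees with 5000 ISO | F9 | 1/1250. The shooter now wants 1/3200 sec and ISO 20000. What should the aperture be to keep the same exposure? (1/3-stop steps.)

Shutter speed: 1/1250 → 1/1600 → 1/2000 → 1/2500 → 1/3200 — 1 1/3 stops faster (darker).
ISO: 5000 → 6400 → 8000 → 10000 → 12800 → 16000 → 20000 — 2 stops higher (brighter).
Net change so far: 2/3 stop brighter. Offset with the aperture: f/9 → f/10 → f/11.

f/11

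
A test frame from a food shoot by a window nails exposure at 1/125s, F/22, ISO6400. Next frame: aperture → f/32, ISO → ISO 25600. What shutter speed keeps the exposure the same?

1/250s

Aperture: f/22 → f/32 — 1 stop stopped down (darker).
ISO: 6400 → 12800 → 25600 — 2 stops raised (brighter).
Net change so far: 1 stop brighter. Offset with the shutter speed: 1/125 → 1/250.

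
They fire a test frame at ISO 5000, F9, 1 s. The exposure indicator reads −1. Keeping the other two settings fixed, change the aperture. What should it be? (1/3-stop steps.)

Underexposed by 1 stop → need 1 stop brighter.
Aperture: f/9 → f/8 → f/7.1 → f/6.3.

f/6.3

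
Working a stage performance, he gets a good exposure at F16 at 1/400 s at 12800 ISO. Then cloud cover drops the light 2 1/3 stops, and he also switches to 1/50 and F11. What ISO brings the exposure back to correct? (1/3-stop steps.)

ISO 4000

Scene light: 2 1/3 stops darker.
Shutter speed: 1/400 → 1/320 → 1/250 → 1/200 → 1/160 → 1/125 → 1/100 → 1/80 → 1/60 → 1/50 — 3 stops longer (brighter).
Aperture: f/16 → f/14 → f/13 → f/11 — 1 stop wider (brighter).
Net so far: 1 2/3 stops brighter. ISO: 12800 → 10000 → 8000 → 6400 → 5000 → 4000.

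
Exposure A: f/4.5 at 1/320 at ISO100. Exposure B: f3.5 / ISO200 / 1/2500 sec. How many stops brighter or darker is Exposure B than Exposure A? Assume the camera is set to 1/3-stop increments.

1 1/3 stops darker

Aperture: f/4.5 → f/4 → f/3.5 — 2/3 stop wider (brighter).
Shutter speed: 1/320 → 1/400 → 1/500 → 1/640 → 1/800 → 1/1000 → 1/1250 → 1/1600 → 1/2000 → 1/2500 — 3 stops faster (darker).
ISO: 100 → 125 → 160 → 200 — 1 stop raised (brighter).
Net: +2/3 −3 +1 = −1 1/3 stops.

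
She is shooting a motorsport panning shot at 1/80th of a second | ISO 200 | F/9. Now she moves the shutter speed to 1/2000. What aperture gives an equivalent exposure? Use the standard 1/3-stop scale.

Shutter speed: 1/80 → 1/100 → 1/125 → 1/160 → 1/200 → 1/250 → 1/320 → 1/400 → 1/500 → 1/640 → 1/800 → 1/1000 → 1/1250 → 1/1600 → 1/2000 — 4 2/3 stops faster (darker).
Need 4 2/3 stops brighter from the aperture: f/9 → f/8 → f/7.1 → f/6.3 → f/5.6 → f/5 → f/4.5 → f/4 → f/3.5 → f/3.2 → f/2.8 → f/2.5 → f/2.2 → f/2 → f/1.8.

f/1.8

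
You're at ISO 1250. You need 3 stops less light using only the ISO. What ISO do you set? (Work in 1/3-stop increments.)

ISO: 1250 → 1000 → 800 → 640 → 500 → 400 → 320 → 250 → 200 → 160 — 3 stops lower (darker).

ISO 160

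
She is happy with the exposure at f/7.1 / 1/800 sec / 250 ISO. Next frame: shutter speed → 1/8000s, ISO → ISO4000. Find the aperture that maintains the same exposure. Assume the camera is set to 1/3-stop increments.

Shutter speed: 1/800 → 1/1000 → 1/1250 → 1/1600 → 1/2000 → 1/2500 → 1/3200 → 1/4000 → 1/5000 → 1/6400 → 1/8000 — 3 1/3 stops shorter (darker).
ISO: 250 → 320 → 400 → 500 → 640 → 800 → 1000 → 1250 → 1600 → 2000 → 2500 → 3200 → 4000 — 4 stops raised (brighter).
Net change so far: 2/3 stop brighter. Offset with the aperture: f/7.1 → f/8 → f/9.

f/9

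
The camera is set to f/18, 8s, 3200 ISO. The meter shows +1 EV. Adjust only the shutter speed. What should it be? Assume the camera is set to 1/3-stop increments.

4 s

Overexposed by 1 stop → need 1 stop darker.
Shutter speed: 8 → 6 → 5 → 4.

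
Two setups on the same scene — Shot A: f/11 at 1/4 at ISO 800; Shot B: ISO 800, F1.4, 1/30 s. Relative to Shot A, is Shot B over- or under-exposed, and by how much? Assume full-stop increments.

Aperture: f/11 → f/8 → f/5.6 → f/4 → f/2.8 → f/2 → f/1.4 — 6 stops opened up (brighter).
Shutter speed: 1/4 → 1/8 → 1/15 → 1/30 — 3 stops faster (darker).
ISO: unchanged.
Net: +6 −3 = +3 stops.

3 stops brighter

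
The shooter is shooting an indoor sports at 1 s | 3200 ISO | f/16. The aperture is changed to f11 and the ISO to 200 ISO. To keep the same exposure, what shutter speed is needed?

Aperture: f/16 → f/11 — 1 stop wider (brighter).
ISO: 3200 → 1600 → 800 → 400 → 200 — 4 stops dropped (darker).
Net change so far: 3 stops darker. Offset with the shutter speed: 1 → 2 → 4 → 8.

8 s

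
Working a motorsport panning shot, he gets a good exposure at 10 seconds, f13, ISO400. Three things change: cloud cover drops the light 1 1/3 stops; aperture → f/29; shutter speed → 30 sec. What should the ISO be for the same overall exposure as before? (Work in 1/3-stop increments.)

Scene light: 1 1/3 stops darker.
Aperture: f/13 → f/14 → f/16 → f/18 → f/20 → f/22 → f/25 → f/29 — 2 1/3 stops stopped down (darker).
Shutter speed: 10 → 13 → 15 → 20 → 25 → 30 — 1 2/3 stops slower (brighter).
Net so far: 2 stops darker. ISO: 400 → 500 → 640 → 800 → 1000 → 1250 → 1600.

ISO 1600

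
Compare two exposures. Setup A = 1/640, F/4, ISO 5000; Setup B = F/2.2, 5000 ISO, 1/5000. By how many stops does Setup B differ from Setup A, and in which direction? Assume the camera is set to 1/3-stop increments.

1 1/3 stops darker

Aperture: f/4 → f/3.5 → f/3.2 → f/2.8 → f/2.5 → f/2.2 — 1 2/3 stops wider (brighter).
Shutter speed: 1/640 → 1/800 → 1/1000 → 1/1250 → 1/1600 → 1/2000 → 1/2500 → 1/3200 → 1/4000 → 1/5000 — 3 stops shorter (darker).
ISO: unchanged.
Net: +1 2/3 −3 = −1 1/3 stops.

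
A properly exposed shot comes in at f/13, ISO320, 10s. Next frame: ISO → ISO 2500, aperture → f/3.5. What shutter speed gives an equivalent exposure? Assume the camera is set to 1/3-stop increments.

ISO: 320 → 400 → 500 → 640 → 800 → 1000 → 1250 → 1600 → 2000 → 2500 — 3 stops higher (brighter).
Aperture: f/13 → f/11 → f/10 → f/9 → f/8 → f/7.1 → f/6.3 → f/5.6 → f/5 → f/4.5 → f/4 → f/3.5 — 3 2/3 stops larger aperture (brighter).
Net change so far: 6 2/3 stops brighter. Offset with the shutter speed: 10 → 8 → 6 → 5 → 4 → 3.2 → 2.5 → 2 → 1.6 → 1.3 → 1 → 0.8 → 0.6 → 0.5 → 0.4 → 0.3 → 1/4 → 1/5 → 1/6 → 1/8 → 1/10.

1/10s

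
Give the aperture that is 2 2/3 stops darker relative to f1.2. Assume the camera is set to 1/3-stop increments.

f/3.2

Aperture: f/1.2 → f/1.4 → f/1.6 → f/1.8 → f/2 → f/2.2 → f/2.5 → f/2.8 → f/3.2 — 2 2/3 stops smaller aperture (darker).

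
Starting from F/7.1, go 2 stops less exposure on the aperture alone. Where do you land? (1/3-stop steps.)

f/14

Aperture: f/7.1 → f/8 → f/9 → f/10 → f/11 → f/13 → f/14 — 2 stops narrower (darker).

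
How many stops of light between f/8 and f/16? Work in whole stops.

f/8 → f/11 → f/16 — count the steps: 2 stops.

2 stops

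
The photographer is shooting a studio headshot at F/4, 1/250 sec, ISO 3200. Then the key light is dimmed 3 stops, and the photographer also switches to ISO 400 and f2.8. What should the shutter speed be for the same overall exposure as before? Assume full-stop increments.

Scene light: 3 stops darker.
ISO: 3200 → 1600 → 800 → 400 — 3 stops dropped (darker).
Aperture: f/4 → f/2.8 — 1 stop wider (brighter).
Net so far: 5 stops darker. Shutter speed: 1/250 → 1/125 → 1/60 → 1/30 → 1/15 → 1/8.

1/8s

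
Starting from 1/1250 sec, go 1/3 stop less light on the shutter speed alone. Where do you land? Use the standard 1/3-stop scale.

1/1600s

Shutter speed: 1/1250 → 1/1600 — 1/3 stop shorter (darker).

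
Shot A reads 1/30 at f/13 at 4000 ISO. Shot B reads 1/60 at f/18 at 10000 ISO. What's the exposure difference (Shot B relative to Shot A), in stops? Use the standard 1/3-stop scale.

2/3 stop darker

Aperture: f/13 → f/14 → f/16 → f/18 — 1 stop stopped down (darker).
Shutter speed: 1/30 → 1/40 → 1/50 → 1/60 — 1 stop shorter (darker).
ISO: 4000 → 5000 → 6400 → 8000 → 10000 — 1 1/3 stops raised (brighter).
Net: −1 −1 +1 1/3 = −2/3 stops.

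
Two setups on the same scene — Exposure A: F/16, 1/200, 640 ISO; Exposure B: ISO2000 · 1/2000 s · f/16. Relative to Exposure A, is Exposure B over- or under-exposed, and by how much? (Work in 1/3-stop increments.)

Aperture: unchanged.
Shutter speed: 1/200 → 1/250 → 1/320 → 1/400 → 1/500 → 1/640 → 1/800 → 1/1000 → 1/1250 → 1/1600 → 1/2000 — 3 1/3 stops faster (darker).
ISO: 640 → 800 → 1000 → 1250 → 1600 → 2000 — 1 2/3 stops higher (brighter).
Net: −3 1/3 +1 2/3 = −1 2/3 stops.

1 2/3 stops darker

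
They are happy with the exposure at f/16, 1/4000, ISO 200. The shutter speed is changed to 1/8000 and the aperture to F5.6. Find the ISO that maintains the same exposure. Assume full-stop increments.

ISO 50

Shutter speed: 1/4000 → 1/8000 — 1 stop shorter (darker).
Aperture: f/16 → f/11 → f/8 → f/5.6 — 3 stops larger aperture (brighter).
Net change so far: 2 stops brighter. Offset with the ISO: 200 → 100 → 50.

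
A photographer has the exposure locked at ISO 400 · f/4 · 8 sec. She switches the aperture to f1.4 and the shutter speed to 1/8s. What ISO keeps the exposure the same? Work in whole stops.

ISO 3200

Aperture: f/4 → f/2.8 → f/2 → f/1.4 — 3 stops larger aperture (brighter).
Shutter speed: 8 → 4 → 2 → 1 → 1/2 → 1/4 → 1/8 — 6 stops faster (darker).
Net change so far: 3 stops darker. Offset with the ISO: 400 → 800 → 1600 → 3200.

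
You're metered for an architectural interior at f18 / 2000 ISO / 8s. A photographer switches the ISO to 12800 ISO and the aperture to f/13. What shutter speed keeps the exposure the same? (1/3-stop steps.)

ISO: 2000 → 2500 → 3200 → 4000 → 5000 → 6400 → 8000 → 10000 → 12800 — 2 2/3 stops higher (brighter).
Aperture: f/18 → f/16 → f/14 → f/13 — 1 stop wider (brighter).
Net change so far: 3 2/3 stops brighter. Offset with the shutter speed: 8 → 6 → 5 → 4 → 3.2 → 2.5 → 2 → 1.6 → 1.3 → 1 → 0.8 → 0.6.

0.6 s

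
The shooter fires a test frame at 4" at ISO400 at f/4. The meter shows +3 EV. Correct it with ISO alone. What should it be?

ISO 50

Overexposed by 3 stops → need 3 stops darker.
ISO: 400 → 200 → 100 → 50.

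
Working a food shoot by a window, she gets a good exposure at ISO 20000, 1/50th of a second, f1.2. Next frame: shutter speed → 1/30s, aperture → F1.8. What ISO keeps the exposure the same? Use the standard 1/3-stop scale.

Shutter speed: 1/50 → 1/40 → 1/30 — 2/3 stop slower (brighter).
Aperture: f/1.2 → f/1.4 → f/1.6 → f/1.8 — 1 stop stopped down (darker).
Net change so far: 1/3 stop darker. Offset with the ISO: 20000 → 25600.

ISO 25600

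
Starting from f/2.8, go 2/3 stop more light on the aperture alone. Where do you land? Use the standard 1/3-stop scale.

Aperture: f/2.8 → f/2.5 → f/2.2 — 2/3 stop larger aperture (brighter).

f/2.2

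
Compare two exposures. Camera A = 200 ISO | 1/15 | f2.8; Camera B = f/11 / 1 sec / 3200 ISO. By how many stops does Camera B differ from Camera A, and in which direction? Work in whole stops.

Aperture: f/2.8 → f/4 → f/5.6 → f/8 → f/11 — 4 stops narrower (darker).
Shutter speed: 1/15 → 1/8 → 1/4 → 1/2 → 1 — 4 stops slower (brighter).
ISO: 200 → 400 → 800 → 1600 → 3200 — 4 stops higher (brighter).
Net: −4 +4 +4 = +4 stops.

4 stops brighter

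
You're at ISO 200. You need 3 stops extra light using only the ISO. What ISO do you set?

ISO: 200 → 400 → 800 → 1600 — 3 stops higher (brighter).

ISO 1600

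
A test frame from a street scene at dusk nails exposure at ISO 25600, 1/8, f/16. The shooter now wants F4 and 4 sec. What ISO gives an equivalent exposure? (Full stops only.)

Aperture: f/16 → f/11 → f/8 → f/5.6 → f/4 — 4 stops wider (brighter).
Shutter speed: 1/8 → 1/4 → 1/2 → 1 → 2 → 4 — 5 stops slower (brighter).
Net change so far: 9 stops brighter. Offset with the ISO: 25600 → 12800 → 6400 → 3200 → 1600 → 800 → 400 → 200 → 100 → 50.

ISO 50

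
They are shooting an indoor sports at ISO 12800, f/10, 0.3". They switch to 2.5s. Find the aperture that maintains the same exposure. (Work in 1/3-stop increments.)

Shutter speed: 0.3 → 0.4 → 0.5 → 0.6 → 0.8 → 1 → 1.3 → 1.6 → 2 → 2.5 — 3 stops longer (brighter).
Need 3 stops darker from the aperture: f/10 → f/11 → f/13 → f/14 → f/16 → f/18 → f/20 → f/22 → f/25 → f/29.

f/29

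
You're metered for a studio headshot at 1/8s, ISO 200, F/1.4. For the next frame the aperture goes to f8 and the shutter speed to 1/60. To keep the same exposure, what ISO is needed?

Aperture: f/1.4 → f/2 → f/2.8 → f/4 → f/5.6 → f/8 — 5 stops smaller aperture (darker).
Shutter speed: 1/8 → 1/15 → 1/30 → 1/60 — 3 stops faster (darker).
Net change so far: 8 stops darker. Offset with the ISO: 200 → 400 → 800 → 1600 → 3200 → 6400 → 12800 → 25600 → 51200.

ISO 51200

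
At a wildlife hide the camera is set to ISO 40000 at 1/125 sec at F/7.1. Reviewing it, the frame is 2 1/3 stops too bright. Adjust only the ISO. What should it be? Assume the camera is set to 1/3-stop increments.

ISO 8000

Overexposed by 2 1/3 stops → need 2 1/3 stops darker.
ISO: 40000 → 32000 → 25600 → 20000 → 16000 → 12800 → 10000 → 8000.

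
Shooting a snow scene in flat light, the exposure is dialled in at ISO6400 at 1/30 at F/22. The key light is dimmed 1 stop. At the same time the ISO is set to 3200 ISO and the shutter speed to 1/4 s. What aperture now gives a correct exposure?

f/32

Scene light: 1 stop darker.
ISO: 6400 → 3200 — 1 stop lower (darker).
Shutter speed: 1/30 → 1/15 → 1/8 → 1/4 — 3 stops slower (brighter).
Net so far: 1 stop brighter. Aperture: f/22 → f/32.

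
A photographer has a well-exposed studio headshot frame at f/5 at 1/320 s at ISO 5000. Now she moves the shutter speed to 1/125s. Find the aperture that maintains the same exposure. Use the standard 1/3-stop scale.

Shutter speed: 1/320 → 1/250 → 1/200 → 1/160 → 1/125 — 1 1/3 stops slower (brighter).
Need 1 1/3 stops darker from the aperture: f/5 → f/5.6 → f/6.3 → f/7.1 → f/8.

f/8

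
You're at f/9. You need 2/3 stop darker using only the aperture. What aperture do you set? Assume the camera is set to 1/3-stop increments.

Aperture: f/9 → f/10 → f/11 — 2/3 stop smaller aperture (darker).

f/11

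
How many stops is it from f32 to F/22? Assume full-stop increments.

1 stop

f/32 → f/22 — count the steps: 1 stop.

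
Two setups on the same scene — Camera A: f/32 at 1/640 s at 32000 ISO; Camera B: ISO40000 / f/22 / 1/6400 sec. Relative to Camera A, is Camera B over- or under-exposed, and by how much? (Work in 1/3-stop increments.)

Aperture: f/32 → f/29 → f/25 → f/22 — 1 stop larger aperture (brighter).
Shutter speed: 1/640 → 1/800 → 1/1000 → 1/1250 → 1/1600 → 1/2000 → 1/2500 → 1/3200 → 1/4000 → 1/5000 → 1/6400 — 3 1/3 stops faster (darker).
ISO: 32000 → 40000 — 1/3 stop raised (brighter).
Net: +1 −3 1/3 +1/3 = −2 stops.

2 stops darker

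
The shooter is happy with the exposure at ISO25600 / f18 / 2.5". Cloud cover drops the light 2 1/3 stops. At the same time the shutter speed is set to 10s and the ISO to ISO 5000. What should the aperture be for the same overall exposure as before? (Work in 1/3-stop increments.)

Scene light: 2 1/3 stops darker.
Shutter speed: 2.5 → 3.2 → 4 → 5 → 6 → 8 → 10 — 2 stops longer (brighter).
ISO: 25600 → 20000 → 16000 → 12800 → 10000 → 8000 → 6400 → 5000 — 2 1/3 stops dropped (darker).
Net so far: 2 2/3 stops darker. Aperture: f/18 → f/16 → f/14 → f/13 → f/11 → f/10 → f/9 → f/8 → f/7.1.

f/7.1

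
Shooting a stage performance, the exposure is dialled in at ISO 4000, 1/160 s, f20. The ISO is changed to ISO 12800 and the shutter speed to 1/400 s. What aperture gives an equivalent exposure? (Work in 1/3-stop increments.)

ISO: 4000 → 5000 → 6400 → 8000 → 10000 → 12800 — 1 2/3 stops higher (brighter).
Shutter speed: 1/160 → 1/200 → 1/250 → 1/320 → 1/400 — 1 1/3 stops shorter (darker).
Net change so far: 1/3 stop brighter. Offset with the aperture: f/20 → f/22.

f/22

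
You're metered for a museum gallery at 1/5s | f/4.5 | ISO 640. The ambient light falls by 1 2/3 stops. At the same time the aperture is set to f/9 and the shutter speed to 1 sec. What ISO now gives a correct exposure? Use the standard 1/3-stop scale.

ISO 1600

Scene light: 1 2/3 stops darker.
Aperture: f/4.5 → f/5 → f/5.6 → f/6.3 → f/7.1 → f/8 → f/9 — 2 stops narrower (darker).
Shutter speed: 1/5 → 1/4 → 0.3 → 0.4 → 0.5 → 0.6 → 0.8 → 1 — 2 1/3 stops slower (brighter).
Net so far: 1 1/3 stops darker. ISO: 640 → 800 → 1000 → 1250 → 1600.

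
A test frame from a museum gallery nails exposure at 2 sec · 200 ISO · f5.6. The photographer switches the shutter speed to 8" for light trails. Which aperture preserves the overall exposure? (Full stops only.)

Shutter speed: 2 → 4 → 8 — 2 stops slower (brighter).
Need 2 stops darker from the aperture: f/5.6 → f/8 → f/11.

f/11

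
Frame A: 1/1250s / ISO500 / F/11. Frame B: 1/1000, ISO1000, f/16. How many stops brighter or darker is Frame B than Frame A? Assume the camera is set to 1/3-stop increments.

Aperture: f/11 → f/13 → f/14 → f/16 — 1 stop narrower (darker).
Shutter speed: 1/1250 → 1/1000 — 1/3 stop longer (brighter).
ISO: 500 → 640 → 800 → 1000 — 1 stop raised (brighter).
Net: −1 +1/3 +1 = +1/3 stops.

1/3 stop brighter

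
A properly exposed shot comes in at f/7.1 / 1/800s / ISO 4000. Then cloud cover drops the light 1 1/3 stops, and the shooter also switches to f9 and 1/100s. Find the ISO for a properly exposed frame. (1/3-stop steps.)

ISO 2000

Scene light: 1 1/3 stops darker.
Aperture: f/7.1 → f/8 → f/9 — 2/3 stop narrower (darker).
Shutter speed: 1/800 → 1/640 → 1/500 → 1/400 → 1/320 → 1/250 → 1/200 → 1/160 → 1/125 → 1/100 — 3 stops slower (brighter).
Net so far: 1 stop brighter. ISO: 4000 → 3200 → 2500 → 2000.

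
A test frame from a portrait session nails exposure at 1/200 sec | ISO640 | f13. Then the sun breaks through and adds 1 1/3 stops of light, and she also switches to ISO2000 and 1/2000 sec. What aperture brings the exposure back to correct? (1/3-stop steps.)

Scene light: 1 1/3 stops brighter.
ISO: 640 → 800 → 1000 → 1250 → 1600 → 2000 — 1 2/3 stops higher (brighter).
Shutter speed: 1/200 → 1/250 → 1/320 → 1/400 → 1/500 → 1/640 → 1/800 → 1/1000 → 1/1250 → 1/1600 → 1/2000 — 3 1/3 stops shorter (darker).
Net so far: 1/3 stop darker. Aperture: f/13 → f/11.

f/11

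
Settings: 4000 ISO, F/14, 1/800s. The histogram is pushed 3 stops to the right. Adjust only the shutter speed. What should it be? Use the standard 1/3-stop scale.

Overexposed by 3 stops → need 3 stops darker.
Shutter speed: 1/800 → 1/1000 → 1/1250 → 1/1600 → 1/2000 → 1/2500 → 1/3200 → 1/4000 → 1/5000 → 1/6400.

1/6400s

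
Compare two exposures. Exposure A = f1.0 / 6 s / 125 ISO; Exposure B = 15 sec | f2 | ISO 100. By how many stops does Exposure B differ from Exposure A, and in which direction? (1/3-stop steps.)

Aperture: f/1.0 → f/1.1 → f/1.2 → f/1.4 → f/1.6 → f/1.8 → f/2 — 2 stops narrower (darker).
Shutter speed: 6 → 8 → 10 → 13 → 15 — 1 1/3 stops slower (brighter).
ISO: 125 → 100 — 1/3 stop dropped (darker).
Net: −2 +1 1/3 −1/3 = −1 stop.

1 stop darker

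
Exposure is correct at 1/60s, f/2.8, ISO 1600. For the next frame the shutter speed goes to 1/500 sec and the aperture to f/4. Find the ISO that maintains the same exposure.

ISO 25600

Shutter speed: 1/60 → 1/125 → 1/250 → 1/500 — 3 stops faster (darker).
Aperture: f/2.8 → f/4 — 1 stop narrower (darker).
Net change so far: 4 stops darker. Offset with the ISO: 1600 → 3200 → 6400 → 12800 → 25600.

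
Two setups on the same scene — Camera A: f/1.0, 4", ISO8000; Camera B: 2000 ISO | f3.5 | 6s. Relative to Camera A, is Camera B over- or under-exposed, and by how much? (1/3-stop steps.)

5 stops darker

Aperture: f/1.0 → f/1.1 → f/1.2 → f/1.4 → f/1.6 → f/1.8 → f/2 → f/2.2 → f/2.5 → f/2.8 → f/3.2 → f/3.5 — 3 2/3 stops smaller aperture (darker).
Shutter speed: 4 → 5 → 6 — 2/3 stop slower (brighter).
ISO: 8000 → 6400 → 5000 → 4000 → 3200 → 2500 → 2000 — 2 stops lower (darker).
Net: −3 2/3 +2/3 −2 = −5 stops.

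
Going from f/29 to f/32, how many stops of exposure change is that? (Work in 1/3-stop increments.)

1/3 stop

f/29 → f/32 — count the steps: 1 third-stops = 1/3 stop.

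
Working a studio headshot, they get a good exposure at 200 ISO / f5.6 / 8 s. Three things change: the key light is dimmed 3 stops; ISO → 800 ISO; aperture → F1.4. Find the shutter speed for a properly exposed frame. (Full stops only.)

1 s

Scene light: 3 stops darker.
ISO: 200 → 400 → 800 — 2 stops raised (brighter).
Aperture: f/5.6 → f/4 → f/2.8 → f/2 → f/1.4 — 4 stops larger aperture (brighter).
Net so far: 3 stops brighter. Shutter speed: 8 → 4 → 2 → 1.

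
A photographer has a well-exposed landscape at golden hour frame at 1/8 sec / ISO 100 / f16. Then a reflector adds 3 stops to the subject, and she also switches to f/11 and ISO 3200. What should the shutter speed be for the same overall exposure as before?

Scene light: 3 stops brighter.
Aperture: f/16 → f/11 — 1 stop wider (brighter).
ISO: 100 → 200 → 400 → 800 → 1600 → 3200 — 5 stops raised (brighter).
Net so far: 9 stops brighter. Shutter speed: 1/8 → 1/15 → 1/30 → 1/60 → 1/125 → 1/250 → 1/500 → 1/1000 → 1/2000 → 1/4000.

1/4000s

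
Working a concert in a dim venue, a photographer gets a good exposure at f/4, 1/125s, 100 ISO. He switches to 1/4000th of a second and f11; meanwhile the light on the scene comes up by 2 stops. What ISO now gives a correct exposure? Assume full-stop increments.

Scene light: 2 stops brighter.
Shutter speed: 1/125 → 1/250 → 1/500 → 1/1000 → 1/2000 → 1/4000 — 5 stops faster (darker).
Aperture: f/4 → f/5.6 → f/8 → f/11 — 3 stops smaller aperture (darker).
Net so far: 6 stops darker. ISO: 100 → 200 → 400 → 800 → 1600 → 3200 → 6400.

ISO 6400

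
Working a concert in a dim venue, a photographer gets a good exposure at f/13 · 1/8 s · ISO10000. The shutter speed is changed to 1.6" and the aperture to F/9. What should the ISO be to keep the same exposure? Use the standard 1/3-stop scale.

ISO 400

Shutter speed: 1/8 → 1/6 → 1/5 → 1/4 → 0.3 → 0.4 → 0.5 → 0.6 → 0.8 → 1 → 1.3 → 1.6 — 3 2/3 stops longer (brighter).
Aperture: f/13 → f/11 → f/10 → f/9 — 1 stop larger aperture (brighter).
Net change so far: 4 2/3 stops brighter. Offset with the ISO: 10000 → 8000 → 6400 → 5000 → 4000 → 3200 → 2500 → 2000 → 1600 → 1250 → 1000 → 800 → 640 → 500 → 400.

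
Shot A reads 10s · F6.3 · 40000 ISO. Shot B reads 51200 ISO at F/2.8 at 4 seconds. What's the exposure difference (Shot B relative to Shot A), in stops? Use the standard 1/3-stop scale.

1 1/3 stops brighter

Aperture: f/6.3 → f/5.6 → f/5 → f/4.5 → f/4 → f/3.5 → f/3.2 → f/2.8 — 2 1/3 stops larger aperture (brighter).
Shutter speed: 10 → 8 → 6 → 5 → 4 — 1 1/3 stops faster (darker).
ISO: 40000 → 51200 — 1/3 stop higher (brighter).
Net: +2 1/3 −1 1/3 +1/3 = +1 1/3 stops.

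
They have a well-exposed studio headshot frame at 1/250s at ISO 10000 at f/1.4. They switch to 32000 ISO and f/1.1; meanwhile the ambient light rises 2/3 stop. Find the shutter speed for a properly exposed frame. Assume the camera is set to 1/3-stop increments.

1/2000s

Scene light: 2/3 stop brighter.
ISO: 10000 → 12800 → 16000 → 20000 → 25600 → 32000 — 1 2/3 stops raised (brighter).
Aperture: f/1.4 → f/1.2 → f/1.1 — 2/3 stop wider (brighter).
Net so far: 3 stops brighter. Shutter speed: 1/250 → 1/320 → 1/400 → 1/500 → 1/640 → 1/800 → 1/1000 → 1/1250 → 1/1600 → 1/2000.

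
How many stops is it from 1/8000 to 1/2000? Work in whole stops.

2 stops

1/8000 → 1/4000 → 1/2000 — count the steps: 2 stops.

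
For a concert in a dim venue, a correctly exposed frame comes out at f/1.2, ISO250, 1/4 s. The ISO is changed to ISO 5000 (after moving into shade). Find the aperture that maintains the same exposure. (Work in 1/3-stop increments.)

ISO: 250 → 320 → 400 → 500 → 640 → 800 → 1000 → 1250 → 1600 → 2000 → 2500 → 3200 → 4000 → 5000 — 4 1/3 stops raised (brighter).
Need 4 1/3 stops darker from the aperture: f/1.2 → f/1.4 → f/1.6 → f/1.8 → f/2 → f/2.2 → f/2.5 → f/2.8 → f/3.2 → f/3.5 → f/4 → f/4.5 → f/5 → f/5.6.

f/5.6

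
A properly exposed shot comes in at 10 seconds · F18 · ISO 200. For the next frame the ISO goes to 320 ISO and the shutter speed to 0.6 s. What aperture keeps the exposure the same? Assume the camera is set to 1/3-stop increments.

ISO: 200 → 250 → 320 — 2/3 stop higher (brighter).
Shutter speed: 10 → 8 → 6 → 5 → 4 → 3.2 → 2.5 → 2 → 1.6 → 1.3 → 1 → 0.8 → 0.6 — 4 stops faster (darker).
Net change so far: 3 1/3 stops darker. Offset with the aperture: f/18 → f/16 → f/14 → f/13 → f/11 → f/10 → f/9 → f/8 → f/7.1 → f/6.3 → f/5.6.

f/5.6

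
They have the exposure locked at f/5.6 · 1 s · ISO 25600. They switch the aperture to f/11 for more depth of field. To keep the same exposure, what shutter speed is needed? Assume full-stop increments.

Aperture: f/5.6 → f/8 → f/11 — 2 stops narrower (darker).
Need 2 stops brighter from the shutter speed: 1 → 2 → 4.

4 s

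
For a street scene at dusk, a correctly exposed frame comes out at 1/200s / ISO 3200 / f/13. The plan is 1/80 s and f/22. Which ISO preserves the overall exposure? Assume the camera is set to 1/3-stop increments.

Shutter speed: 1/200 → 1/160 → 1/125 → 1/100 → 1/80 — 1 1/3 stops slower (brighter).
Aperture: f/13 → f/14 → f/16 → f/18 → f/20 → f/22 — 1 2/3 stops narrower (darker).
Net change so far: 1/3 stop darker. Offset with the ISO: 3200 → 4000.

ISO 4000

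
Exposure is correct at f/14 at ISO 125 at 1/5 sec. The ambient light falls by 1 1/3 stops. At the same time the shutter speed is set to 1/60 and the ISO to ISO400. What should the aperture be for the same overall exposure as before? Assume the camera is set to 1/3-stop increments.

Scene light: 1 1/3 stops darker.
Shutter speed: 1/5 → 1/6 → 1/8 → 1/10 → 1/13 → 1/15 → 1/20 → 1/25 → 1/30 → 1/40 → 1/50 → 1/60 — 3 2/3 stops shorter (darker).
ISO: 125 → 160 → 200 → 250 → 320 → 400 — 1 2/3 stops higher (brighter).
Net so far: 3 1/3 stops darker. Aperture: f/14 → f/13 → f/11 → f/10 → f/9 → f/8 → f/7.1 → f/6.3 → f/5.6 → f/5 → f/4.5.

f/4.5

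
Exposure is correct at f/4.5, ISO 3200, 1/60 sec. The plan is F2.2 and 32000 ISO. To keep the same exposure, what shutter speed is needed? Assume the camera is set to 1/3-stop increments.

Aperture: f/4.5 → f/4 → f/3.5 → f/3.2 → f/2.8 → f/2.5 → f/2.2 — 2 stops opened up (brighter).
ISO: 3200 → 4000 → 5000 → 6400 → 8000 → 10000 → 12800 → 16000 → 20000 → 25600 → 32000 — 3 1/3 stops raised (brighter).
Net change so far: 5 1/3 stops brighter. Offset with the shutter speed: 1/60 → 1/80 → 1/100 → 1/125 → 1/160 → 1/200 → 1/250 → 1/320 → 1/400 → 1/500 → 1/640 → 1/800 → 1/1000 → 1/1250 → 1/1600 → 1/2000 → 1/2500.

1/2500s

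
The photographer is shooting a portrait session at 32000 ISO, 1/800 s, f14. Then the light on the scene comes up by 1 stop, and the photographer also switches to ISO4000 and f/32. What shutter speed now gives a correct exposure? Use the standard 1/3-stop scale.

Scene light: 1 stop brighter.
ISO: 32000 → 25600 → 20000 → 16000 → 12800 → 10000 → 8000 → 6400 → 5000 → 4000 — 3 stops dropped (darker).
Aperture: f/14 → f/16 → f/18 → f/20 → f/22 → f/25 → f/29 → f/32 — 2 1/3 stops smaller aperture (darker).
Net so far: 4 1/3 stops darker. Shutter speed: 1/800 → 1/640 → 1/500 → 1/400 → 1/320 → 1/250 → 1/200 → 1/160 → 1/125 → 1/100 → 1/80 → 1/60 → 1/50 → 1/40.

1/40s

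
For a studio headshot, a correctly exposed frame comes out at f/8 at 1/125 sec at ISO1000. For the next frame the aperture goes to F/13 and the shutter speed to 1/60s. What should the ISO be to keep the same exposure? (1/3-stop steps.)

ISO 1250

Aperture: f/8 → f/9 → f/10 → f/11 → f/13 — 1 1/3 stops smaller aperture (darker).
Shutter speed: 1/125 → 1/100 → 1/80 → 1/60 — 1 stop longer (brighter).
Net change so far: 1/3 stop darker. Offset with the ISO: 1000 → 1250.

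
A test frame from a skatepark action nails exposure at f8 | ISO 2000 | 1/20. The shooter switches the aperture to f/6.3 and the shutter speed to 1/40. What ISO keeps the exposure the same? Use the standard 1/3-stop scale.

ISO 2500

Aperture: f/8 → f/7.1 → f/6.3 — 2/3 stop larger aperture (brighter).
Shutter speed: 1/20 → 1/25 → 1/30 → 1/40 — 1 stop shorter (darker).
Net change so far: 1/3 stop darker. Offset with the ISO: 2000 → 2500.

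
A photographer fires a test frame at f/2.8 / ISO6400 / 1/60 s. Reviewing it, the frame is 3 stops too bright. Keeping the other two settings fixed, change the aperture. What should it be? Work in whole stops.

Overexposed by 3 stops → need 3 stops darker.
Aperture: f/2.8 → f/4 → f/5.6 → f/8.

f/8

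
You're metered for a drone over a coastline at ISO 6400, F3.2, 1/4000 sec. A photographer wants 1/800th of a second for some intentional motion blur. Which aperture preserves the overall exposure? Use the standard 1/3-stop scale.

Shutter speed: 1/4000 → 1/3200 → 1/2500 → 1/2000 → 1/1600 → 1/1250 → 1/1000 → 1/800 — 2 1/3 stops slower (brighter).
Need 2 1/3 stops darker from the aperture: f/3.2 → f/3.5 → f/4 → f/4.5 → f/5 → f/5.6 → f/6.3 → f/7.1.

f/7.1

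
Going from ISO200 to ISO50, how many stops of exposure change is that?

200 → 100 → 50 — count the steps: 2 stops.

2 stops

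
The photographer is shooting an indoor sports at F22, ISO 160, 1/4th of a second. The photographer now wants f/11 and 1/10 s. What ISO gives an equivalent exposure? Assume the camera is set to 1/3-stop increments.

Aperture: f/22 → f/20 → f/18 → f/16 → f/14 → f/13 → f/11 — 2 stops opened up (brighter).
Shutter speed: 1/4 → 1/5 → 1/6 → 1/8 → 1/10 — 1 1/3 stops shorter (darker).
Net change so far: 2/3 stop brighter. Offset with the ISO: 160 → 125 → 100.

ISO 100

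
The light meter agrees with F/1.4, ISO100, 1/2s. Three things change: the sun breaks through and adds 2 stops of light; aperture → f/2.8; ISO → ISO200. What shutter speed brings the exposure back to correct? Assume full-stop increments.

1/4s

Scene light: 2 stops brighter.
Aperture: f/1.4 → f/2 → f/2.8 — 2 stops stopped down (darker).
ISO: 100 → 200 — 1 stop raised (brighter).
Net so far: 1 stop brighter. Shutter speed: 1/2 → 1/4.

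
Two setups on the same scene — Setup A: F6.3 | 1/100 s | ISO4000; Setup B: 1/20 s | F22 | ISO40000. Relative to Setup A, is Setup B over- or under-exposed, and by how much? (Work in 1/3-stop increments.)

2 stops brighter

Aperture: f/6.3 → f/7.1 → f/8 → f/9 → f/10 → f/11 → f/13 → f/14 → f/16 → f/18 → f/20 → f/22 — 3 2/3 stops smaller aperture (darker).
Shutter speed: 1/100 → 1/80 → 1/60 → 1/50 → 1/40 → 1/30 → 1/25 → 1/20 — 2 1/3 stops longer (brighter).
ISO: 4000 → 5000 → 6400 → 8000 → 10000 → 12800 → 16000 → 20000 → 25600 → 32000 → 40000 — 3 1/3 stops higher (brighter).
Net: −3 2/3 +2 1/3 +3 1/3 = +2 stops.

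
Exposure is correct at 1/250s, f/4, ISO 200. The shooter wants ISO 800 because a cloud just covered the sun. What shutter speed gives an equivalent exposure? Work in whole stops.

1/1000s

ISO: 200 → 400 → 800 — 2 stops raised (brighter).
Need 2 stops darker from the shutter speed: 1/250 → 1/500 → 1/1000.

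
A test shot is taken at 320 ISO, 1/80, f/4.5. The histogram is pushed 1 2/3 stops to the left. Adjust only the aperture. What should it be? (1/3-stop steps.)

f/2.5

Underexposed by 1 2/3 stops → need 1 2/3 stops brighter.
Aperture: f/4.5 → f/4 → f/3.5 → f/3.2 → f/2.8 → f/2.5.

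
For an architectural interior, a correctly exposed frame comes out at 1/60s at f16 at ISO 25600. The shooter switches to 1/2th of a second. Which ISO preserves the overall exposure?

Shutter speed: 1/60 → 1/30 → 1/15 → 1/8 → 1/4 → 1/2 — 5 stops longer (brighter).
Need 5 stops darker from the ISO: 25600 → 12800 → 6400 → 3200 → 1600 → 800.

ISO 800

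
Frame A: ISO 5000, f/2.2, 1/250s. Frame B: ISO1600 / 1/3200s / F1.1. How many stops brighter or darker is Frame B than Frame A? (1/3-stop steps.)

Aperture: f/2.2 → f/2 → f/1.8 → f/1.6 → f/1.4 → f/1.2 → f/1.1 — 2 stops larger aperture (brighter).
Shutter speed: 1/250 → 1/320 → 1/400 → 1/500 → 1/640 → 1/800 → 1/1000 → 1/1250 → 1/1600 → 1/2000 → 1/2500 → 1/3200 — 3 2/3 stops faster (darker).
ISO: 5000 → 4000 → 3200 → 2500 → 2000 → 1600 — 1 2/3 stops lower (darker).
Net: +2 −3 2/3 −1 2/3 = −3 1/3 stops.

3 1/3 stops darker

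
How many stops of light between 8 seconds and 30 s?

2 stops

8 → 15 → 30 — count the steps: 2 stops.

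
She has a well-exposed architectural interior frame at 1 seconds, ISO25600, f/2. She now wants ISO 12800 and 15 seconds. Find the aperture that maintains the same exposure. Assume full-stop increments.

f/5.6

ISO: 25600 → 12800 — 1 stop lower (darker).
Shutter speed: 1 → 2 → 4 → 8 → 15 — 4 stops slower (brighter).
Net change so far: 3 stops brighter. Offset with the aperture: f/2 → f/2.8 → f/4 → f/5.6.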